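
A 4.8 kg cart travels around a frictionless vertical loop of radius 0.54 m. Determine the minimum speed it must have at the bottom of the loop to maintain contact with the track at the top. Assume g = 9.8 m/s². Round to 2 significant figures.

v = 5.1 m/s

At the top: mg = mv_top²/r ⇒ v_top² = gr = 5.292 m²/s²
Energy from bottom to top (height 2r): ½mv_bot² = ½mv_top² + mg(2r)
v_bot² = gr + 4gr = 5gr = 26.46
v_bot = √(5gr) = 5.144 m/s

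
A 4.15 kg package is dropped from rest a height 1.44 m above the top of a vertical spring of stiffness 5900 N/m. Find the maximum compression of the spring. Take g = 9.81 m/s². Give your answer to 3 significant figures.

x = 0.148 m

Measuring PE from the top of the relaxed spring, at max compression the package has dropped H + x with zero KE, so:
mg(H + x) = ½kx²
½(5900)x² − (4.15)(9.81)x − (4.15)(9.81)(1.44) = 0
2950x² − 40.71x − 58.62 = 0
x = [40.71 + √(1657 + 691770)]/(2 × 2950) = 0.1480 m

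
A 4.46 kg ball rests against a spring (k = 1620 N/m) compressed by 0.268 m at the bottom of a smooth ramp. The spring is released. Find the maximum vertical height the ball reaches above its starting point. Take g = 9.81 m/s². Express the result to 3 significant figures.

h = 1.33 m

Energy conservation from release to the highest point: ½kx² = mgh
h = kx²/(2mg) = (1620)(0.268)²/(2 × 4.46 × 9.81) = 1.330 m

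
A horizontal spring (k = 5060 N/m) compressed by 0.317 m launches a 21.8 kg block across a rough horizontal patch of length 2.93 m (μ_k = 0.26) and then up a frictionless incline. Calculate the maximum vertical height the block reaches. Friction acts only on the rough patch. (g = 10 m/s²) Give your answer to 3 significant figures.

h = 0.404 m

Spring energy: E₀ = ½kx² = ½(5060)(0.317)² = 254.24 J
Friction: W_f = μ_k mg d = (0.26)(21.8)(10)(2.93) = 166.1 J
Energy at base of ramp: E = 254.24 − 166.1 = 88.165 J
At max height all remaining energy is PE: mgh = E ⇒ h = E/(mg) = 88.165/(21.8 × 10) = 0.4044 m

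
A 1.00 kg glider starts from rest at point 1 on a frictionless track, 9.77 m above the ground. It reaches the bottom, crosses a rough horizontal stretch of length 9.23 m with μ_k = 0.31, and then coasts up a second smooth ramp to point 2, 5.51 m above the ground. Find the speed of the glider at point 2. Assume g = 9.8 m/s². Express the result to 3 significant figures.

Energy at 1: mgh₁ = (1.00)(9.8)(9.77) = 95.746 J
Friction loss: W_f = μ_k mg d = 28.04 J
At 2: ½mv² + mgh₂ = mgh₁ − W_f
½mv² = 95.746 − 28.04 − 53.998 = 13.707 J
v = √(2 × 13.707/1.00) = 5.236 m/s

v = 5.24 m/s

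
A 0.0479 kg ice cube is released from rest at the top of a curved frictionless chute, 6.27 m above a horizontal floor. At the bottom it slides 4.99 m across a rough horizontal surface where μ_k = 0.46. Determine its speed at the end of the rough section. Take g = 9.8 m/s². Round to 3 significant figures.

v = 8.83 m/s

Applying the work–energy principle:
mgh = ½mv² + μ_k m g d
W_f = μ_k mg d = (0.46)(0.0479)(9.8)(4.99) = 1.078 J
½mv² = mgh − W_f = 2.9433 − 1.078 = 1.8658 J
v = √(2 × 1.8658/0.0479) = 8.826 m/s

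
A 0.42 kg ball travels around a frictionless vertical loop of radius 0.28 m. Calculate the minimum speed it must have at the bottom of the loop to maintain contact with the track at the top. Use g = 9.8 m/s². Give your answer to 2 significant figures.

At the top: mg = mv_top²/r ⇒ v_top² = gr = 2.744 m²/s²
Energy from bottom to top (height 2r): ½mv_bot² = ½mv_top² + mg(2r)
v_bot² = gr + 4gr = 5gr = 13.72
v_bot = √(5gr) = 3.704 m/s

v = 3.7 m/s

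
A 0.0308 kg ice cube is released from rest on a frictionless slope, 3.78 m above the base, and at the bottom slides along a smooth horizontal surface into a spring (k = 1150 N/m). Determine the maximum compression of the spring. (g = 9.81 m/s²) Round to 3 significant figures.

At max compression the cube is momentarily at rest: mgh = ½kx²
x = √(2mgh/k) = √(2 × 0.0308 × 9.81 × 3.78 / 1150) = 0.04457 m

x = 0.0446 m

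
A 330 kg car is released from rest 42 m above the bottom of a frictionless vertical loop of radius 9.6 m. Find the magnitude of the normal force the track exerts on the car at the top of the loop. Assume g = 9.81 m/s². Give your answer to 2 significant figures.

N = 12000 N

Energy from release to top (height 2r): mgh = ½mv_top² + mg(2r)
v_top² = 2g(h − 2r) = 2(9.81)(42 − 19.20) = 447.34 m²/s²
At the top, both N and weight point toward the centre: N + mg = mv_top²/r
N = m(v_top²/r − g) = 330(447.34/9.6 − 9.81) = 12140 N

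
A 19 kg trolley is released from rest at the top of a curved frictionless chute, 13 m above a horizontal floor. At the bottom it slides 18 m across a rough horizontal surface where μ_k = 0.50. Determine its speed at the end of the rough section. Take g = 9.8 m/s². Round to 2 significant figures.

v = 8.9 m/s

Energy at the top = energy at the end + work done against friction:
mgh = ½mv² + μ_k m g d
W_f = μ_k mg d = (0.50)(19)(9.8)(18) = 1676 J
½mv² = mgh − W_f = 2420.6 − 1676 = 744.80 J
v = √(2 × 744.80/19) = 8.854 m/s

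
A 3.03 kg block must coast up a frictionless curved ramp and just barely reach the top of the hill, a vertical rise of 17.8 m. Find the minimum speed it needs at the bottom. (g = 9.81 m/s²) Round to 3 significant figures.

At the top it is momentarily at rest, so all KE converts to PE: ½mv² = mgh
v = √(2gh) = √(2 × 9.81 × 17.8) = 18.69 m/s

v = 18.7 m/s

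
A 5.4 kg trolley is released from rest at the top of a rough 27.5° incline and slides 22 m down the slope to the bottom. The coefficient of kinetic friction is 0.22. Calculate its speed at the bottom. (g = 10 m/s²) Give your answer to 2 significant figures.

Taking the bottom as reference, mgh = ½mv² + μ_k N L with h = L sinθ, N = mg cosθ:
mgh = mgL sinθ = (5.4)(10)(22)sin27.5° = 548.56 J
W_f = μ_k mg cosθ · L = (0.22)(5.4)(10)cos27.5°·22 = 231.8 J
½mv² = 548.56 − 231.8 = 316.73 J
v = √(2 × 316.73/5.4) = 10.83 m/s

v = 11 m/s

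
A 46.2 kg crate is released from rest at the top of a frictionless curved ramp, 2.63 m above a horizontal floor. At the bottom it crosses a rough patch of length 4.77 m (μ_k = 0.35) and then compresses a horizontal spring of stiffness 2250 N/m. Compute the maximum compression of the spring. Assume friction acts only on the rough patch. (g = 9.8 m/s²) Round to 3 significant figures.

x = 0.622 m

Initial energy: E₁ = mgh = (46.2)(9.8)(2.63) = 1190.8 J
Friction removes W_f = μ_k mg d = (0.35)(46.2)(9.8)(4.77) = 755.9 J
Energy reaching the spring: E = 1190.8 − 755.9 = 434.88 J
At max compression ½kx² = E ⇒ x = √(2E/k) = √(2 × 434.88/2250) = 0.6217 m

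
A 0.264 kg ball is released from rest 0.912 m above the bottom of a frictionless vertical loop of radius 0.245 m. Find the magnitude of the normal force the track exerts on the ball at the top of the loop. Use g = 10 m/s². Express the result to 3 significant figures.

Energy from release to top (height 2r): mgh = ½mv_top² + mg(2r)
v_top² = 2g(h − 2r) = 2(10)(0.912 − 0.4900) = 8.4400 m²/s²
At the top, both N and weight point toward the centre: N + mg = mv_top²/r
N = m(v_top²/r − g) = 0.264(8.4400/0.245 − 10) = 6.455 N

N = 6.45 N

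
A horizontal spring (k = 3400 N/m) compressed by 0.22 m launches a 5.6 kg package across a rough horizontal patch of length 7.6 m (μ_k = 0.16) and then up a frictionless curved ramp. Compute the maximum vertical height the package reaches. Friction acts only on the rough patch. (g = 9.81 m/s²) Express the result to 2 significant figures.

h = 0.28 m

Spring energy: E₀ = ½kx² = ½(3400)(0.22)² = 82.280 J
Friction: W_f = μ_k mg d = (0.16)(5.6)(9.81)(7.6) = 66.80 J
Energy at base of ramp: E = 82.280 − 66.80 = 15.478 J
At max height all remaining energy is PE: mgh = E ⇒ h = E/(mg) = 15.478/(5.6 × 9.81) = 0.2817 m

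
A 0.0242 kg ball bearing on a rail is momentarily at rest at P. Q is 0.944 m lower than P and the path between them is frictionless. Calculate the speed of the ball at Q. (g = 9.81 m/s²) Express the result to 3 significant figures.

v = 4.30 m/s

Mechanical energy is conserved (no friction): mgh = ½mv²
v = √(2gh) = √(2 × 9.81 × 0.944) = √18.521 = 4.304 m/s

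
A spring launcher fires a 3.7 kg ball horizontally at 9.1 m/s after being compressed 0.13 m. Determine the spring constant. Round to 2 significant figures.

k = 18000 N/m

Energy stored in the spring equals the launch KE: ½kx² = ½mv²
k = mv²/x² = (3.7)(9.1)²/(0.13)² = 18130 N/m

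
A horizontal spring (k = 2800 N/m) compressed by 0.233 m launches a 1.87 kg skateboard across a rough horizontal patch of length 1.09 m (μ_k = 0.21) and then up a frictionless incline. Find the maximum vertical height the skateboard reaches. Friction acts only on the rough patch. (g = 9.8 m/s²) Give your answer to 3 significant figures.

Spring energy: E₀ = ½kx² = ½(2800)(0.233)² = 76.005 J
Friction: W_f = μ_k mg d = (0.21)(1.87)(9.8)(1.09) = 4.195 J
Energy at base of ramp: E = 76.005 − 4.195 = 71.810 J
At max height all remaining energy is PE: mgh = E ⇒ h = E/(mg) = 71.810/(1.87 × 9.8) = 3.918 m

h = 3.92 m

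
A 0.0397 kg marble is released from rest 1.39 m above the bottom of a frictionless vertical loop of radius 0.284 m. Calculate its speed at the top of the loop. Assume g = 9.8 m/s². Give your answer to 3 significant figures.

v = 4.01 m/s

Energy conservation: mgh = ½mv_top² + mg(2r)
v_top² = 2g(h − 2r) = 2(9.8)(1.39 − 0.5680) = 16.11
v_top = 4.014 m/s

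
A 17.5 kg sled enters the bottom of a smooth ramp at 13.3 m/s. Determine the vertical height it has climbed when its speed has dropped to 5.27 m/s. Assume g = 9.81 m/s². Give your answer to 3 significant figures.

h = 7.60 m

Energy balance between the two points: ½mv₁² = ½mv₂² + mgh
h = (v₁² − v₂²)/(2g) = (13.3² − 5.27²)/(2 × 9.81) = 7.600 m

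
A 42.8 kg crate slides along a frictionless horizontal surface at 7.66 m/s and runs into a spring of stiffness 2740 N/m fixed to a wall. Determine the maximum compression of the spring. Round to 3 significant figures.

x = 0.957 m

Conservation of energy between contact and max compression: ½mv² = ½kx²
x = v√(m/k) = 7.66 × √(42.8/2740) = 0.9574 m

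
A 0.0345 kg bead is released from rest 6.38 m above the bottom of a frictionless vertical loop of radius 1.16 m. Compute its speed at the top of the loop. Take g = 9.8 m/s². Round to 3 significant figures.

v = 8.92 m/s

Energy conservation: mgh = ½mv_top² + mg(2r)
v_top² = 2g(h − 2r) = 2(9.8)(6.38 − 2.320) = 79.58
v_top = 8.921 m/s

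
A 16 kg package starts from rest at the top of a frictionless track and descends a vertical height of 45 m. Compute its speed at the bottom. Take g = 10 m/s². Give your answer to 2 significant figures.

By conservation of mechanical energy, mgh = ½mv²
v = √(2gh) = √(2 × 10 × 45) = √900.00 = 30.00 m/s

v = 30 m/s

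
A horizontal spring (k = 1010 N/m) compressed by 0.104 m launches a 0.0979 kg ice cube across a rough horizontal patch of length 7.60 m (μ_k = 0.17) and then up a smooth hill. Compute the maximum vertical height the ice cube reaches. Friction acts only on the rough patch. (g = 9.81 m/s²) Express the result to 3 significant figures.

Spring energy: E₀ = ½kx² = ½(1010)(0.104)² = 5.4621 J
Friction: W_f = μ_k mg d = (0.17)(0.0979)(9.81)(7.60) = 1.241 J
Energy at base of ramp: E = 5.4621 − 1.241 = 4.2212 J
At max height all remaining energy is PE: mgh = E ⇒ h = E/(mg) = 4.2212/(0.0979 × 9.81) = 4.395 m

h = 4.40 m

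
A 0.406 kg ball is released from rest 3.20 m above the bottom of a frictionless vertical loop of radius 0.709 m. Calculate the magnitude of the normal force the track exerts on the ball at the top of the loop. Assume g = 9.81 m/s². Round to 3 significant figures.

N = 16.0 N

Energy from release to top (height 2r): mgh = ½mv_top² + mg(2r)
v_top² = 2g(h − 2r) = 2(9.81)(3.20 − 1.418) = 34.963 m²/s²
At the top, both N and weight point toward the centre: N + mg = mv_top²/r
N = m(v_top²/r − g) = 0.406(34.963/0.709 − 9.81) = 16.04 N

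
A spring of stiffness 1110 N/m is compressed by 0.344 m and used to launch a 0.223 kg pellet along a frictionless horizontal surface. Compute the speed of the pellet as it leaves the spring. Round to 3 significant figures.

v = 24.3 m/s

Conservation of energy: ½kx² = ½mv²
v = x√(k/m) = 0.344 × √(1110/0.223) = 24.27 m/s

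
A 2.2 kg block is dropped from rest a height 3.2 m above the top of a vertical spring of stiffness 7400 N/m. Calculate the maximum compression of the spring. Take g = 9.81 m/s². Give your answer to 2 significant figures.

Take the reference level at the top of the uncompressed spring. At max compression the block has fallen H + x and is momentarily at rest:
mg(H + x) = ½kx²
½(7400)x² − (2.2)(9.81)x − (2.2)(9.81)(3.2) = 0
3700x² − 21.58x − 69.06 = 0
x = [21.58 + √(465.8 + 1.0221e+06)]/(2 × 3700) = 0.1396 m

x = 0.14 m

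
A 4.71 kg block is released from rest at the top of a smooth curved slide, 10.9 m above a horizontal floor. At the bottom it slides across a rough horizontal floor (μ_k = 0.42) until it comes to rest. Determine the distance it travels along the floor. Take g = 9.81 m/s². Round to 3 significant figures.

Energy at the top = energy at the end + work done against friction:
At rest all PE has been dissipated by friction: mgh = μ_k m g d
d = h/μ_k = 10.9/0.42 = 25.95 m

d = 26.0 m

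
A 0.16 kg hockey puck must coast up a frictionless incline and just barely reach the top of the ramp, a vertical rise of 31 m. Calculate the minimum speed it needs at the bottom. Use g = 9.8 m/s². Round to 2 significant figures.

At the top it is momentarily at rest, so all KE converts to PE: ½mv² = mgh
v = √(2gh) = √(2 × 9.8 × 31) = 24.65 m/s

v = 25 m/s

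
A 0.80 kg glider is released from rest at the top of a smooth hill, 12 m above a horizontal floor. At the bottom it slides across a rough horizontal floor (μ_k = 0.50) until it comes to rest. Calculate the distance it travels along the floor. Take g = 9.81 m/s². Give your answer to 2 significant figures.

Energy bookkeeping (friction removes W_f = μ_k N d):
At rest all PE has been dissipated by friction: mgh = μ_k m g d
d = h/μ_k = 12/0.50 = 24.00 m

d = 24 m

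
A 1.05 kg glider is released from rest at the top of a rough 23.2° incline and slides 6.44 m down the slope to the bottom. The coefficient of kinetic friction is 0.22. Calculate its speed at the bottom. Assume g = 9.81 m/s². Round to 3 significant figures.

Work–energy: mg(L sinθ) − μ_k(mg cosθ)L = ½mv²
mgh = mgL sinθ = (1.05)(9.81)(6.44)sin23.2° = 26.132 J
W_f = μ_k mg cosθ · L = (0.22)(1.05)(9.81)cos23.2°·6.44 = 13.41 J
½mv² = 26.132 − 13.41 = 12.719 J
v = √(2 × 12.719/1.05) = 4.922 m/s

v = 4.92 m/s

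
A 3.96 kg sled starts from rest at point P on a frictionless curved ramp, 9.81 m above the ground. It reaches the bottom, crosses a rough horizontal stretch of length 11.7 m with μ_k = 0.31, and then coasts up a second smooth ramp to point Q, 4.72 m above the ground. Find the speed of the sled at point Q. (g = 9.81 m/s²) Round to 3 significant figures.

Energy at P: mgh₁ = (3.96)(9.81)(9.81) = 381.09 J
Friction loss: W_f = μ_k mg d = 140.9 J
At Q: ½mv² + mgh₂ = mgh₁ − W_f
½mv² = 381.09 − 140.9 − 183.36 = 56.834 J
v = √(2 × 56.834/3.96) = 5.358 m/s

v = 5.36 m/s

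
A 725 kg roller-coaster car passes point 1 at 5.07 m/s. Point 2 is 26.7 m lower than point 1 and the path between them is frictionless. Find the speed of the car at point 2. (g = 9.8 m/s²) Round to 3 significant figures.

v = 23.4 m/s

By conservation of mechanical energy, ½mv₀² + mgh = ½mv²
v² = v₀² + 2gh = (5.07)² + 2(9.8)(26.7) = 549.02
v = √549.02 = 23.43 m/s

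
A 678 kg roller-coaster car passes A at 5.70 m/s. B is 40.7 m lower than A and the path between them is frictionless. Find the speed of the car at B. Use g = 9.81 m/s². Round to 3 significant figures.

Mechanical energy is conserved (no friction): ½mv₀² + mgh = ½mv²
v² = v₀² + 2gh = (5.70)² + 2(9.81)(40.7) = 831.02
v = √831.02 = 28.83 m/s

v = 28.8 m/s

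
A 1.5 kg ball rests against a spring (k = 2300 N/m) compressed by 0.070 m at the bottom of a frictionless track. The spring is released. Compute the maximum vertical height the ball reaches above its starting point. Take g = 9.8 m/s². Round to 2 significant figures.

All spring PE becomes gravitational PE at the highest point: ½kx² = mgh
h = kx²/(2mg) = (2300)(0.070)²/(2 × 1.5 × 9.8) = 0.3833 m

h = 0.38 m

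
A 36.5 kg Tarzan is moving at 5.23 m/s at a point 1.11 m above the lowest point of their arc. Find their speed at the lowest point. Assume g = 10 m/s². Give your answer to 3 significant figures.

By conservation of mechanical energy, ½mv₀² + mgh = ½mv²
The mass cancels from both sides.
v² = v₀² + 2gh = (5.23)² + 2(10)(1.11) = 49.553
v = √49.553 = 7.039 m/s

v = 7.04 m/s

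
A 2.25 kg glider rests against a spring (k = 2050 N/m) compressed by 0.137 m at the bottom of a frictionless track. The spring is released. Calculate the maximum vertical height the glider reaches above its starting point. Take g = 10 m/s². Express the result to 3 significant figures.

All spring PE becomes gravitational PE at the highest point: ½kx² = mgh
h = kx²/(2mg) = (2050)(0.137)²/(2 × 2.25 × 10) = 0.8550 m

h = 0.855 m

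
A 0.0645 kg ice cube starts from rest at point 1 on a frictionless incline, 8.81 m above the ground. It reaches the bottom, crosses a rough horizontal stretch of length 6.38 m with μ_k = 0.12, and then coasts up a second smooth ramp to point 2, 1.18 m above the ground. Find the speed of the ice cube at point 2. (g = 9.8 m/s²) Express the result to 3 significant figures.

Energy at 1: mgh₁ = (0.0645)(9.8)(8.81) = 5.5688 J
Friction loss: W_f = μ_k mg d = 0.4839 J
At 2: ½mv² + mgh₂ = mgh₁ − W_f
½mv² = 5.5688 − 0.4839 − 0.74588 = 4.3390 J
v = √(2 × 4.3390/0.0645) = 11.60 m/s

v = 11.6 m/s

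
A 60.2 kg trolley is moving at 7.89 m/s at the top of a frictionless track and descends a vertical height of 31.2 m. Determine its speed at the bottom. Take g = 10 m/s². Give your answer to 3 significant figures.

v = 26.2 m/s

Mechanical energy is conserved (no friction): ½mv₀² + mgh = ½mv²
v² = v₀² + 2gh = (7.89)² + 2(10)(31.2) = 686.25
v = √686.25 = 26.20 m/s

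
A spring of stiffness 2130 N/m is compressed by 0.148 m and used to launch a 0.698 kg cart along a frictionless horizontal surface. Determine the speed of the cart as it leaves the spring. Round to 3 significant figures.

v = 8.18 m/s

The cart leaves the spring when the spring is at natural length, so ½kx² = ½mv²
v = x√(k/m) = 0.148 × √(2130/0.698) = 8.176 m/s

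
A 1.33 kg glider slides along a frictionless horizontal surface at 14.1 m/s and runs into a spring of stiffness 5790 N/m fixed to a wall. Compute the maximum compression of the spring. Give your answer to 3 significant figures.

x = 0.214 m

All KE is stored as spring PE at maximum compression: ½mv² = ½kx²
x = v√(m/k) = 14.1 × √(1.33/5790) = 0.2137 m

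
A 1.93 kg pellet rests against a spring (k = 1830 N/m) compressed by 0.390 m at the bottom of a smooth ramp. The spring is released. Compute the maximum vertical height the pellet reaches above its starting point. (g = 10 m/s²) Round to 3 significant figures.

h = 7.21 m

At maximum height the pellet is at rest, so ½kx² = mgh
h = kx²/(2mg) = (1830)(0.390)²/(2 × 1.93 × 10) = 7.211 m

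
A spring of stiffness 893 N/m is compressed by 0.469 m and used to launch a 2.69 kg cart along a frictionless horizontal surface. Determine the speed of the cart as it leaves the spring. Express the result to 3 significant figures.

v = 8.55 m/s

Conservation of energy: ½kx² = ½mv²
v = x√(k/m) = 0.469 × √(893/2.69) = 8.545 m/s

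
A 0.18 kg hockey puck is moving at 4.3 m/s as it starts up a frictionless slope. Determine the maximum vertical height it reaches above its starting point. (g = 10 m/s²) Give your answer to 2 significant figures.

h = 0.92 m

Setting KE at the bottom equal to PE gained: ½mv² = mgh
h = v²/(2g) = 4.3²/(2 × 10) = 0.9245 m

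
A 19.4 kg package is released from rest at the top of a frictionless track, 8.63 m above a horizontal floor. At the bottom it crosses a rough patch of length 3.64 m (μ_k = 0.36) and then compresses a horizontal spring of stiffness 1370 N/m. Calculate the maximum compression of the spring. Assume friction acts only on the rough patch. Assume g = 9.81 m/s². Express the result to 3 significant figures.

x = 1.43 m

Initial energy: E₁ = mgh = (19.4)(9.81)(8.63) = 1642.4 J
Friction removes W_f = μ_k mg d = (0.36)(19.4)(9.81)(3.64) = 249.4 J
Energy reaching the spring: E = 1642.4 − 249.4 = 1393.0 J
At max compression ½kx² = E ⇒ x = √(2E/k) = √(2 × 1393.0/1370) = 1.426 m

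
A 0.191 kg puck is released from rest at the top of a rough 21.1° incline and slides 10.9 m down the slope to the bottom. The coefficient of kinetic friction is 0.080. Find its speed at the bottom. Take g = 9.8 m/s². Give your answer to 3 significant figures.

v = 7.81 m/s

Taking the bottom as reference, mgh = ½mv² + μ_k N L with h = L sinθ, N = mg cosθ:
mgh = mgL sinθ = (0.191)(9.8)(10.9)sin21.1° = 7.3449 J
W_f = μ_k mg cosθ · L = (0.080)(0.191)(9.8)cos21.1°·10.9 = 1.523 J
½mv² = 7.3449 − 1.523 = 5.8221 J
v = √(2 × 5.8221/0.191) = 7.808 m/s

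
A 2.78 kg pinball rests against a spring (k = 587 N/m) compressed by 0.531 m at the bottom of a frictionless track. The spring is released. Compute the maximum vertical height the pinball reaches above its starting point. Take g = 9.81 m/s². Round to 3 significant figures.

h = 3.03 m

At maximum height the pinball is at rest, so ½kx² = mgh
h = kx²/(2mg) = (587)(0.531)²/(2 × 2.78 × 9.81) = 3.034 m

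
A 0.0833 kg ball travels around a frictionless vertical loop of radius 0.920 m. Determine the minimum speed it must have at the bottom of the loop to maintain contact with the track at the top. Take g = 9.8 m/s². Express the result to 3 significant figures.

v = 6.71 m/s

At the top: mg = mv_top²/r ⇒ v_top² = gr = 9.016 m²/s²
Energy from bottom to top (height 2r): ½mv_bot² = ½mv_top² + mg(2r)
v_bot² = gr + 4gr = 5gr = 45.08
v_bot = √(5gr) = 6.714 m/s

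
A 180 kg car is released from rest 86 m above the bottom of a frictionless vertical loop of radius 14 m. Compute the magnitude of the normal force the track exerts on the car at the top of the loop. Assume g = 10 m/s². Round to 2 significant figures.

Energy from release to top (height 2r): mgh = ½mv_top² + mg(2r)
v_top² = 2g(h − 2r) = 2(10)(86 − 28.00) = 1160.0 m²/s²
At the top, both N and weight point toward the centre: N + mg = mv_top²/r
N = m(v_top²/r − g) = 180(1160.0/14 − 10) = 13114 N

N = 13000 N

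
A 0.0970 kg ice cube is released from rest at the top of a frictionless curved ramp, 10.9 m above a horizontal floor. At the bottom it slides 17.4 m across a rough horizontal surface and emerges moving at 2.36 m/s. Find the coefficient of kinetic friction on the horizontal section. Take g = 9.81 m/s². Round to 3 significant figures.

μ_k = 0.610

Energy at the top = energy at the end + work done against friction:
mgh = ½mv² + μ_k m g d
mgh = 10.372 J; ½mv² = 0.27013 J
W_f = 10.372 − 0.27013 = 10.10 J
μ_k = W_f/(mg·d) = 10.10/(0.9516 × 17.4) = 0.6101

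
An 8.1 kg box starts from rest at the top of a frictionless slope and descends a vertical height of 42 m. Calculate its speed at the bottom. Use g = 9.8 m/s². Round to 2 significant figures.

Mechanical energy is conserved (no friction): mgh = ½mv²
The mass cancels from both sides.
v = √(2gh) = √(2 × 9.8 × 42) = √823.20 = 28.69 m/s

v = 29 m/s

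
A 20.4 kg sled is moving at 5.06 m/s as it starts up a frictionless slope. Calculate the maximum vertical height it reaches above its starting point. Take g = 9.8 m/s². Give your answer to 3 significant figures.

Setting KE at the bottom equal to PE gained: ½mv² = mgh
h = v²/(2g) = 5.06²/(2 × 9.8) = 1.306 m

h = 1.31 m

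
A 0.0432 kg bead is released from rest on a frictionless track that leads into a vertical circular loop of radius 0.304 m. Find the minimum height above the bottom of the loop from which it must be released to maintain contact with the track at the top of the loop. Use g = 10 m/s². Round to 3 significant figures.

At the top, for minimum speed gravity alone supplies the centripetal force: mg = mv_top²/r ⇒ v_top² = gr = 3.040 m²/s²
Energy conservation from release height h to the top (height 2r): mgh = ½mv_top² + mg(2r)
h = v_top²/(2g) + 2r = r/2 + 2r = 5r/2 = 0.7600 m

h = 0.760 m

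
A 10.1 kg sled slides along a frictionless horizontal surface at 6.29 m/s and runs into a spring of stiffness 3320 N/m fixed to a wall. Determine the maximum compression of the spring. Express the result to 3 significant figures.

x = 0.347 m

At max compression the sled is momentarily at rest: ½mv² = ½kx²
x = v√(m/k) = 6.29 × √(10.1/3320) = 0.3469 m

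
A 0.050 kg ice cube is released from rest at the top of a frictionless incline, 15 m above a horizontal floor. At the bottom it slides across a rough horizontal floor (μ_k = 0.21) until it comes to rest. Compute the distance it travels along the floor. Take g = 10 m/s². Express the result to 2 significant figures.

Energy bookkeeping (friction removes W_f = μ_k N d):
At rest all PE has been dissipated by friction: mgh = μ_k m g d
d = h/μ_k = 15/0.21 = 71.43 m

d = 71 m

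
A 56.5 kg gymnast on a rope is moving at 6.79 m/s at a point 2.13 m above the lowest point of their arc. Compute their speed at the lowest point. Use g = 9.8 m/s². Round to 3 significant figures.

Energy conservation between the two points: ½mv₀² + mgh = ½mv²
v² = v₀² + 2gh = (6.79)² + 2(9.8)(2.13) = 87.852
v = √87.852 = 9.373 m/s

v = 9.37 m/s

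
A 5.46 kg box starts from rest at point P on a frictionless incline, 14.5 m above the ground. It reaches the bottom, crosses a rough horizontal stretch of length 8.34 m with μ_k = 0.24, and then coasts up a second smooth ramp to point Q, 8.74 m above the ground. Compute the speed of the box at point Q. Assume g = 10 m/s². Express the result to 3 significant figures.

Energy at P: mgh₁ = (5.46)(10)(14.5) = 791.70 J
Friction loss: W_f = μ_k mg d = 109.3 J
At Q: ½mv² + mgh₂ = mgh₁ − W_f
½mv² = 791.70 − 109.3 − 477.20 = 205.21 J
v = √(2 × 205.21/5.46) = 8.670 m/s

v = 8.67 m/s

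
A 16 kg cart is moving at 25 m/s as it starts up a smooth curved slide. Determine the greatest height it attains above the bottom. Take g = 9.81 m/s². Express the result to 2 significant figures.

h = 32 m

Setting KE at the bottom equal to PE gained: ½mv² = mgh
h = v²/(2g) = 25²/(2 × 9.81) = 31.86 m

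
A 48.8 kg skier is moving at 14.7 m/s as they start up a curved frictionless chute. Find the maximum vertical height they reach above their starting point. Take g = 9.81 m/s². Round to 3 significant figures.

Setting KE at the bottom equal to PE gained: ½mv² = mgh
h = v²/(2g) = 14.7²/(2 × 9.81) = 11.01 m

h = 11.0 m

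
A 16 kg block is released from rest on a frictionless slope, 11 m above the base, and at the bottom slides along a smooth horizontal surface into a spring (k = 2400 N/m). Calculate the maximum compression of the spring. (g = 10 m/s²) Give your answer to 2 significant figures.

x = 1.2 m

At max compression the block is momentarily at rest: mgh = ½kx²
x = √(2mgh/k) = √(2 × 16 × 10 × 11 / 2400) = 1.211 m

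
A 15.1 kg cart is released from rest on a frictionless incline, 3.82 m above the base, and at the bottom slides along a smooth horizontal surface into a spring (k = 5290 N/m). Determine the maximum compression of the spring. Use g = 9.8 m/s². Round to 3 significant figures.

At max compression the cart is momentarily at rest: mgh = ½kx²
x = √(2mgh/k) = √(2 × 15.1 × 9.8 × 3.82 / 5290) = 0.4623 m

x = 0.462 m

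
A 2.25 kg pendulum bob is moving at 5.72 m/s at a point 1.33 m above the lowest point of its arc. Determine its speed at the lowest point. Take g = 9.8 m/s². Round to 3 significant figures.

v = 7.67 m/s

Equating total energy at the two states: ½mv₀² + mgh = ½mv²
The mass cancels from both sides.
v² = v₀² + 2gh = (5.72)² + 2(9.8)(1.33) = 58.786
v = √58.786 = 7.667 m/s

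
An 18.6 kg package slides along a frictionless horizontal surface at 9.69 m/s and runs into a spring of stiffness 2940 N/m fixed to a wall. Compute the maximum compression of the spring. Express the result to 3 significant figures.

All KE is stored as spring PE at maximum compression: ½mv² = ½kx²
x = v√(m/k) = 9.69 × √(18.6/2940) = 0.7707 m

x = 0.771 m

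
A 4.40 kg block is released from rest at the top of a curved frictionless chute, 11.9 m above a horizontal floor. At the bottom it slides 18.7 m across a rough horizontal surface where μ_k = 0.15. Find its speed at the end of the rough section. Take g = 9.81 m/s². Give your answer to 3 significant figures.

Applying the work–energy principle:
mgh = ½mv² + μ_k m g d
W_f = μ_k mg d = (0.15)(4.40)(9.81)(18.7) = 121.1 J
½mv² = mgh − W_f = 513.65 − 121.1 = 392.58 J
v = √(2 × 392.58/4.40) = 13.36 m/s

v = 13.4 m/s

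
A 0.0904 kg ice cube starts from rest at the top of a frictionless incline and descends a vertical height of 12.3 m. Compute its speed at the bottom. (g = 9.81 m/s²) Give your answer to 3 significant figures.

Equating total energy at the two states: mgh = ½mv²
v = √(2gh) = √(2 × 9.81 × 12.3) = √241.33 = 15.53 m/s

v = 15.5 m/s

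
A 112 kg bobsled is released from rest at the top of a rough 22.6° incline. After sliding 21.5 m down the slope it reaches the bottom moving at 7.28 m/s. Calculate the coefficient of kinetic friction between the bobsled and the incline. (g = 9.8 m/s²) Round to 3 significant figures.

The energy dissipated by friction is the PE lost minus the KE gained:
mgL sinθ = 9068.8 J; ½mv² = 2967.9 J
W_f = 9068.8 − 2967.9 = 6101 J
μ_k = W_f/(mg cosθ · L) = 6101/(1013 × 21.5) = 0.2800

μ_k = 0.280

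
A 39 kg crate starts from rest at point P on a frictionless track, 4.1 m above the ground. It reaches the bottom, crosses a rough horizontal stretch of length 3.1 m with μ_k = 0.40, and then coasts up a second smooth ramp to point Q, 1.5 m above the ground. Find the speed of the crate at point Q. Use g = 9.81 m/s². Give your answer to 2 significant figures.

v = 5.2 m/s

Energy at P: mgh₁ = (39)(9.81)(4.1) = 1568.6 J
Friction loss: W_f = μ_k mg d = 474.4 J
At Q: ½mv² + mgh₂ = mgh₁ − W_f
½mv² = 1568.6 − 474.4 − 573.88 = 520.32 J
v = √(2 × 520.32/39) = 5.166 m/s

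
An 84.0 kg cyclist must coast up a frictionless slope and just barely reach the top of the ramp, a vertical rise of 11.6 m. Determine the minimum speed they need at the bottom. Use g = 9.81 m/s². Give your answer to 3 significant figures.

At the top they are momentarily at rest, so all KE converts to PE: ½mv² = mgh
v = √(2gh) = √(2 × 9.81 × 11.6) = 15.09 m/s

v = 15.1 m/s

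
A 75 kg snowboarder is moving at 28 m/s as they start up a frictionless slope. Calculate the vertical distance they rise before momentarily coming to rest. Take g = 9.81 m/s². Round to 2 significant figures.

By energy conservation, ½mv² = mgh
h = v²/(2g) = 28²/(2 × 9.81) = 39.96 m

h = 40 m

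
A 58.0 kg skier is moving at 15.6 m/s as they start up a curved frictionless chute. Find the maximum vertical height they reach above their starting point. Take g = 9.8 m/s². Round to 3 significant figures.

Setting KE at the bottom equal to PE gained: ½mv² = mgh
h = v²/(2g) = 15.6²/(2 × 9.8) = 12.42 m

h = 12.4 m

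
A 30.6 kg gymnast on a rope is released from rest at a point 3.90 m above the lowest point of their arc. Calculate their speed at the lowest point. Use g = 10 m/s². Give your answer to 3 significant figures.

Equating total energy at the two states: mgh = ½mv²
v = √(2gh) = √(2 × 10 × 3.90) = √78.000 = 8.832 m/s

v = 8.83 m/s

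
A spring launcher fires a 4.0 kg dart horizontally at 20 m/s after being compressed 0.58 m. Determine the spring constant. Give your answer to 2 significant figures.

Spring PE at full compression equals KE at release: ½kx² = ½mv²
k = mv²/x² = (4.0)(20)²/(0.58)² = 4756 N/m

k = 4800 N/m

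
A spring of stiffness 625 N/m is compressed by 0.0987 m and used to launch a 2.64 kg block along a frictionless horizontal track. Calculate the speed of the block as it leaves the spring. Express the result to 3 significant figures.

Conservation of energy: ½kx² = ½mv²
v = x√(k/m) = 0.0987 × √(625/2.64) = 1.519 m/s

v = 1.52 m/s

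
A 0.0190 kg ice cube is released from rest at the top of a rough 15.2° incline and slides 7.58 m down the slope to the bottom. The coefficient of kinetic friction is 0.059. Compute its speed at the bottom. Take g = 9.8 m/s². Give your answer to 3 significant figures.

Energy: mgh = ½mv² + W_f, with h = L sinθ and W_f = μ_k (mg cosθ) L
mgh = mgL sinθ = (0.0190)(9.8)(7.58)sin15.2° = 0.37005 J
W_f = μ_k mg cosθ · L = (0.059)(0.0190)(9.8)cos15.2°·7.58 = 0.08036 J
½mv² = 0.37005 − 0.08036 = 0.28969 J
v = √(2 × 0.28969/0.0190) = 5.522 m/s

v = 5.52 m/s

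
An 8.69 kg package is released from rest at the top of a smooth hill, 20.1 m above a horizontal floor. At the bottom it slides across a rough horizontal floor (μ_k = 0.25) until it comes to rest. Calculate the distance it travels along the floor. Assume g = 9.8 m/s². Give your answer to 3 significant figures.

Energy at the top = energy at the end + work done against friction:
At rest all PE has been dissipated by friction: mgh = μ_k m g d
d = h/μ_k = 20.1/0.25 = 80.40 m

d = 80.4 m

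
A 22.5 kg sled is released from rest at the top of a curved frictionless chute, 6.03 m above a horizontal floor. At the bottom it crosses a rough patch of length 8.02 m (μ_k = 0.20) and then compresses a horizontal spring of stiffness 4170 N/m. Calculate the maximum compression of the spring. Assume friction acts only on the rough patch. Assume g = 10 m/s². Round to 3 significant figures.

x = 0.691 m

Initial energy: E₁ = mgh = (22.5)(10)(6.03) = 1356.8 J
Friction removes W_f = μ_k mg d = (0.20)(22.5)(10)(8.02) = 360.9 J
Energy reaching the spring: E = 1356.8 − 360.9 = 995.85 J
At max compression ½kx² = E ⇒ x = √(2E/k) = √(2 × 995.85/4170) = 0.6911 m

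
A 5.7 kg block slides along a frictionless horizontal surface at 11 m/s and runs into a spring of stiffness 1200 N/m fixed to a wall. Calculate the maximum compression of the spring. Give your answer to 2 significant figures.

x = 0.76 m

Conservation of energy between contact and max compression: ½mv² = ½kx²
x = v√(m/k) = 11 × √(5.7/1200) = 0.7581 m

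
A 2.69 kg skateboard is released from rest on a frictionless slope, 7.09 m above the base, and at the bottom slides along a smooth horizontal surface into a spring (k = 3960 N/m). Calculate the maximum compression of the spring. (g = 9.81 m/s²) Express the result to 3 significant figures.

x = 0.307 m

At max compression the skateboard is momentarily at rest: mgh = ½kx²
x = √(2mgh/k) = √(2 × 2.69 × 9.81 × 7.09 / 3960) = 0.3074 m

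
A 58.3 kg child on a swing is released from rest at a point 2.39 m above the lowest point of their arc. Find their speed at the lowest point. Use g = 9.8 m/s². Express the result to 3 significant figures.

v = 6.84 m/s

Mechanical energy is conserved (no friction): mgh = ½mv²
v = √(2gh) = √(2 × 9.8 × 2.39) = √46.844 = 6.844 m/s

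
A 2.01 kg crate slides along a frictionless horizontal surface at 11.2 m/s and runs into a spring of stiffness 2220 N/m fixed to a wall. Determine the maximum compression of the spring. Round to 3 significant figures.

At max compression the crate is momentarily at rest: ½mv² = ½kx²
x = v√(m/k) = 11.2 × √(2.01/2220) = 0.3370 m

x = 0.337 m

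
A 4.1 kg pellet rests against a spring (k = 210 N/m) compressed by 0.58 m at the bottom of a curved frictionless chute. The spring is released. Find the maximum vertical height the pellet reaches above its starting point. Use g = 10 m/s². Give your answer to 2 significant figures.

h = 0.86 m

All spring PE becomes gravitational PE at the highest point: ½kx² = mgh
h = kx²/(2mg) = (210)(0.58)²/(2 × 4.1 × 10) = 0.8615 m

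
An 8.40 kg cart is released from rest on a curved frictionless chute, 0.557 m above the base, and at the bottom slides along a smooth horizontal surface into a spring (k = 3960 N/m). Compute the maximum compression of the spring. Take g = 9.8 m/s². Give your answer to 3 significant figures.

x = 0.152 m

At max compression the cart is momentarily at rest: mgh = ½kx²
x = √(2mgh/k) = √(2 × 8.40 × 9.8 × 0.557 / 3960) = 0.1522 m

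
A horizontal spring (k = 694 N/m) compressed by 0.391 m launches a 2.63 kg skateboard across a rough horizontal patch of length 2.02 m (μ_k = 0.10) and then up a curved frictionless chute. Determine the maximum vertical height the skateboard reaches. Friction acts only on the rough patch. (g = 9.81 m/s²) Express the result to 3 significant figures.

Spring energy: E₀ = ½kx² = ½(694)(0.391)² = 53.050 J
Friction: W_f = μ_k mg d = (0.10)(2.63)(9.81)(2.02) = 5.212 J
Energy at base of ramp: E = 53.050 − 5.212 = 47.838 J
At max height all remaining energy is PE: mgh = E ⇒ h = E/(mg) = 47.838/(2.63 × 9.81) = 1.854 m

h = 1.85 m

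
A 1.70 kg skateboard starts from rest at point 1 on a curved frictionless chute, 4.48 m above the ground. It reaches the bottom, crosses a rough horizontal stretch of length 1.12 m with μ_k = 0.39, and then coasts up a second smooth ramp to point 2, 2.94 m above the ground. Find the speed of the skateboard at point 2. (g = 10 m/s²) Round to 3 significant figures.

v = 4.70 m/s

Energy at 1: mgh₁ = (1.70)(10)(4.48) = 76.160 J
Friction loss: W_f = μ_k mg d = 7.426 J
At 2: ½mv² + mgh₂ = mgh₁ − W_f
½mv² = 76.160 − 7.426 − 49.980 = 18.754 J
v = √(2 × 18.754/1.70) = 4.697 m/s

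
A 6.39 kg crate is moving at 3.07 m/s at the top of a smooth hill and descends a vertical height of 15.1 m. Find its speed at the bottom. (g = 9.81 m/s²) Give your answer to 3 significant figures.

Mechanical energy is conserved (no friction): ½mv₀² + mgh = ½mv²
v² = v₀² + 2gh = (3.07)² + 2(9.81)(15.1) = 305.69
v = √305.69 = 17.48 m/s

v = 17.5 m/s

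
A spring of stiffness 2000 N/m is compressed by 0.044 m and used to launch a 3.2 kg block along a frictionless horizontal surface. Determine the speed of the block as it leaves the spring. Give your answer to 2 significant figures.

v = 1.1 m/s

Conservation of energy: ½kx² = ½mv²
v = x√(k/m) = 0.044 × √(2000/3.2) = 1.100 m/s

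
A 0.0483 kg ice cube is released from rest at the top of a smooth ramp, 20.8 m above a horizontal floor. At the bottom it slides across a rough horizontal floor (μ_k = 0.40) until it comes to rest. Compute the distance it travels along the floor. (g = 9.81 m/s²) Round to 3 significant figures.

Energy bookkeeping (friction removes W_f = μ_k N d):
At rest all PE has been dissipated by friction: mgh = μ_k m g d
d = h/μ_k = 20.8/0.40 = 52.00 m

d = 52.0 m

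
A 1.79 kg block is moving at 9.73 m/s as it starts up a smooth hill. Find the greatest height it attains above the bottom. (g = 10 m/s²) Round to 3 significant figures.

By energy conservation, ½mv² = mgh
h = v²/(2g) = 9.73²/(2 × 10) = 4.734 m

h = 4.73 m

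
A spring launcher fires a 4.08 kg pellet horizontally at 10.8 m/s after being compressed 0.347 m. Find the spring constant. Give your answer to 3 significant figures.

Spring PE at full compression equals KE at release: ½kx² = ½mv²
k = mv²/x² = (4.08)(10.8)²/(0.347)² = 3952 N/m

k = 3950 N/m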